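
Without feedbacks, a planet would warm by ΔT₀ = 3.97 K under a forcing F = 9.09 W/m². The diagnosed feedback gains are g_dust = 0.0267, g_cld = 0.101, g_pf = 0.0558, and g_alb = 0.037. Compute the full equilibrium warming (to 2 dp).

5.09 K

Total gain g = 0.0267 + 0.101 + 0.0558 + 0.037 = 0.2205.
Amplification A = 1/(1 − 0.2205) = 1.283.
ΔT = 3.97 × 1.283 = 5.09 K.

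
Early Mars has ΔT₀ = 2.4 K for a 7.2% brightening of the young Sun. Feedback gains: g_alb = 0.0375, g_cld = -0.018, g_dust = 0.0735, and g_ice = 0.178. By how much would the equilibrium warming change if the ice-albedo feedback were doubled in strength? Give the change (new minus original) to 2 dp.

1.06 K

Original: g = 0.271, ΔT = 2.4/(1−0.271) = 3.2922 K.
With doubled ice-albedo: g' = 0.449, ΔT' = 2.4/(1−0.449) = 4.3557 K.
Change = 4.3557 − 3.2922 = 1.06 K.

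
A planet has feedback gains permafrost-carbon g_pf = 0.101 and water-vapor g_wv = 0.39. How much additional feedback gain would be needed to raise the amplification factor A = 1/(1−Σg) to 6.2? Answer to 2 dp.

0.35

Current total gain = 0.491.
Target gain for A = 6.2: g* = 1 − 1/6.2 = 0.8387.
Additional gain needed = 0.8387 − 0.491 = 0.35.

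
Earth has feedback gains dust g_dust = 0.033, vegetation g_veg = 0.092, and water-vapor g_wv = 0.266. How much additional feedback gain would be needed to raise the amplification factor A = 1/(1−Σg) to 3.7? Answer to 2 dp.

0.34

Current total gain = 0.391.
Target gain for A = 3.7: g* = 1 − 1/3.7 = 0.7297.
Additional gain needed = 0.7297 − 0.391 = 0.34.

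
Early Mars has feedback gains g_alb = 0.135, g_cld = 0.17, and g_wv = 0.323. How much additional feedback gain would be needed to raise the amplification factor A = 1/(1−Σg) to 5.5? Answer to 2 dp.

Current total gain = 0.628.
Target gain for A = 5.5: g* = 1 − 1/5.5 = 0.8182.
Additional gain needed = 0.8182 − 0.628 = 0.19.

0.19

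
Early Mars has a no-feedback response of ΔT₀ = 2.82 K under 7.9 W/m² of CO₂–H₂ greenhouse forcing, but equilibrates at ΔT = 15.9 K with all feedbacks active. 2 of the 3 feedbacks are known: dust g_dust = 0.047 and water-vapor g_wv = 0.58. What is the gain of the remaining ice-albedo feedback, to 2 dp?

Amplification A = ΔT/ΔT₀ = 15.9/2.82 = 5.638.
Total gain g = 1 − 1/A = 1 − 1/5.638 = 0.8226.
Known gains sum to 0.047 + 0.58 = 0.627.
g_ice = 0.8226 − 0.627 = 0.20.

0.20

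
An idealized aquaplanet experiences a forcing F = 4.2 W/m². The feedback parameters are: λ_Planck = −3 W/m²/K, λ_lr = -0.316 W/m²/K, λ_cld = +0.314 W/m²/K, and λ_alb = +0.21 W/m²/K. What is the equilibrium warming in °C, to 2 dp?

1.50 °C

Net feedback parameter λ = (−3) + (-0.316) + (+0.314) + (+0.21) = -2.792 W/m²/K.
ΔT = −F/λ = −4.2/(-2.792) = 1.50 °C.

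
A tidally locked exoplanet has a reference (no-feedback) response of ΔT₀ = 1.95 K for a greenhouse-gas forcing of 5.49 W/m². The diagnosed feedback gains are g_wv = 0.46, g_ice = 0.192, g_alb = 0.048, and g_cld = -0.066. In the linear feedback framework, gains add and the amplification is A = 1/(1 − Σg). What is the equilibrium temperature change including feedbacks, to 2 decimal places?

5.33 K

Total gain g = 0.46 + 0.192 + 0.048 − 0.066 = 0.634.
Amplification A = 1/(1 − 0.634) = 2.732.
ΔT = 1.95 × 2.732 = 5.33 K.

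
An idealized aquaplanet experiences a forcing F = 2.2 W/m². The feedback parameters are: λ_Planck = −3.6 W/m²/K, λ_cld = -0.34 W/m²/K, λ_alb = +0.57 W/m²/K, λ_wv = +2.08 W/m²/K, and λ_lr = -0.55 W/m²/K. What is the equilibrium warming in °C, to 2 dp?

1.20 °C

Net feedback parameter λ = (−3.6) + (-0.34) + (+0.57) + (+2.08) + (-0.55) = -1.84 W/m²/K.
ΔT = −F/λ = −2.2/(-1.84) = 1.20 °C.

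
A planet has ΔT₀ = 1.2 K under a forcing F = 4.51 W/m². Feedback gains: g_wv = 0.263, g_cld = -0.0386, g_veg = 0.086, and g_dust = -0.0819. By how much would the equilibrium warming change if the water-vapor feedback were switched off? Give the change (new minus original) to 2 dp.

-0.40 K

Original: g = 0.2285, ΔT = 1.2/(1−0.2285) = 1.5554 K.
Without water-vapor: g' = -0.0345, ΔT' = 1.2/(1+0.0345) = 1.1600 K.
Change = 1.1600 − 1.5554 = -0.40 K.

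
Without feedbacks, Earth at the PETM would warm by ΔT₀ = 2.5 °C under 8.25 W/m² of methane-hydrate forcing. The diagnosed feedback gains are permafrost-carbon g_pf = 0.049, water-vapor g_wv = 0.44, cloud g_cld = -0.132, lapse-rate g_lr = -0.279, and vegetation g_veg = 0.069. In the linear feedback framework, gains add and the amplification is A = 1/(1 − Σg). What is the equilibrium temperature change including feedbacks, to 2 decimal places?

2.93 °C

Total gain g = 0.049 + 0.44 − 0.132 − 0.279 + 0.069 = 0.147.
Amplification A = 1/(1 − 0.147) = 1.172.
ΔT = 2.5 × 1.172 = 2.93 °C.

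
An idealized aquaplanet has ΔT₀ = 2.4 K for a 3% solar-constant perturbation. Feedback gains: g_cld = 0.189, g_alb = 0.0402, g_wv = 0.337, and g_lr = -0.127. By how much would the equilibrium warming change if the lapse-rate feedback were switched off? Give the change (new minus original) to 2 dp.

Original: g = 0.4392, ΔT = 2.4/(1−0.4392) = 4.2796 K.
Without lapse-rate: g' = 0.5662, ΔT' = 2.4/(1−0.5662) = 5.5325 K.
Change = 5.5325 − 4.2796 = 1.25 K.

1.25 K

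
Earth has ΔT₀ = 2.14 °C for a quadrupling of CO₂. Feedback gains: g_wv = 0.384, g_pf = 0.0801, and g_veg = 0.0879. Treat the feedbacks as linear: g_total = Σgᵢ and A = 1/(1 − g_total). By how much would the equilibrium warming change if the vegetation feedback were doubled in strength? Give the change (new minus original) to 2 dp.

1.17 °C

Original: g = 0.552, ΔT = 2.14/(1−0.552) = 4.7768 °C.
With doubled vegetation: g' = 0.6399, ΔT' = 2.14/(1−0.6399) = 5.9428 °C.
Change = 5.9428 − 4.7768 = 1.17 °C.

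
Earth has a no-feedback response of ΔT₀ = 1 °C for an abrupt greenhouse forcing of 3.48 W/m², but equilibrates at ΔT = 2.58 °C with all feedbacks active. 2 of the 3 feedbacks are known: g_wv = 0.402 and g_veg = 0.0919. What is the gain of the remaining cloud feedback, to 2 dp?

Amplification A = ΔT/ΔT₀ = 2.58/1 = 2.58.
Total gain g = 1 − 1/A = 1 − 1/2.58 = 0.6124.
Known gains sum to 0.402 + 0.0919 = 0.4939.
g_cld = 0.6124 − 0.4939 = 0.12.

0.12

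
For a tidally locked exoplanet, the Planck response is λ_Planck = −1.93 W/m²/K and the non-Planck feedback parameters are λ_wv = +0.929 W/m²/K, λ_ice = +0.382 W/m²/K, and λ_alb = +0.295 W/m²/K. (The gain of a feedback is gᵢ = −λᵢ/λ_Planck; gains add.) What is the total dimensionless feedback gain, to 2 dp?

0.83

Convert to gains: g_wv = 0.929/1.93 = 0.4813; g_ice = 0.382/1.93 = 0.1979; g_alb = 0.295/1.93 = 0.1528.
Total gain g = 0.832.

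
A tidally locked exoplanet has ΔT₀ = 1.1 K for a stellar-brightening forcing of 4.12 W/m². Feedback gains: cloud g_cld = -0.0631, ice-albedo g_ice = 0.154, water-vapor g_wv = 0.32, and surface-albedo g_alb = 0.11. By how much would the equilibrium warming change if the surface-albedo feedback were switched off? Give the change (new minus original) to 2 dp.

-0.43 K

Original: g = 0.5209, ΔT = 1.1/(1−0.5209) = 2.2960 K.
Without surface-albedo: g' = 0.4109, ΔT' = 1.1/(1−0.4109) = 1.8673 K.
Change = 1.8673 − 2.2960 = -0.43 K.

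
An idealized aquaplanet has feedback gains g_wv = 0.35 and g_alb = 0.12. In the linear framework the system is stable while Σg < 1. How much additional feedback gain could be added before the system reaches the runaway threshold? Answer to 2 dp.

0.53

Current total gain = 0.35 + 0.12 = 0.47.
Margin to runaway = 1 − 0.47 = 0.53.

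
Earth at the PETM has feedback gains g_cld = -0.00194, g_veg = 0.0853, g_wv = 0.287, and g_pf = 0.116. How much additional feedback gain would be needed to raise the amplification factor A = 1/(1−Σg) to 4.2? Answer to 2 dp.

0.28

Current total gain = 0.48636.
Target gain for A = 4.2: g* = 1 − 1/4.2 = 0.7619.
Additional gain needed = 0.7619 − 0.48636 = 0.28.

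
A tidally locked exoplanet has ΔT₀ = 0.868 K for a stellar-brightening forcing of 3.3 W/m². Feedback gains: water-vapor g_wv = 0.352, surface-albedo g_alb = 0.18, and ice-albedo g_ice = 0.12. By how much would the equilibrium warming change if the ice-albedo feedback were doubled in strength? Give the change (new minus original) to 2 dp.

Original: g = 0.652, ΔT = 0.868/(1−0.652) = 2.4943 K.
With doubled ice-albedo: g' = 0.772, ΔT' = 0.868/(1−0.772) = 3.8070 K.
Change = 3.8070 − 2.4943 = 1.31 K.

1.31 K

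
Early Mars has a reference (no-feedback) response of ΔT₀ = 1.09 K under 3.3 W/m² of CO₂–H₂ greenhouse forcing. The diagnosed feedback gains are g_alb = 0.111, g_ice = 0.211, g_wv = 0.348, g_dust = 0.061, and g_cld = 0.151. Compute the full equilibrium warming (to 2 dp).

Total gain g = 0.111 + 0.211 + 0.348 + 0.061 + 0.151 = 0.882.
Amplification A = 1/(1 − 0.882) = 8.475.
ΔT = 1.09 × 8.475 = 9.24 K.

9.24 K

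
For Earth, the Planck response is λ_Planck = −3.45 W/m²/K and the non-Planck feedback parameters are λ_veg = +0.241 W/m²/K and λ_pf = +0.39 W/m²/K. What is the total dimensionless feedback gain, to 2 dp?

Convert to gains: g_veg = 0.241/3.45 = 0.06986; g_pf = 0.39/3.45 = 0.113.
Total gain g = 0.18286.

0.18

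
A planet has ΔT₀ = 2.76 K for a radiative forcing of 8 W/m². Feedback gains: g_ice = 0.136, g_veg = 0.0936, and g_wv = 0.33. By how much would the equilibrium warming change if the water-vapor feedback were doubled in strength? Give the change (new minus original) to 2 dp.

18.73 K

Original: g = 0.5596, ΔT = 2.76/(1−0.5596) = 6.2670 K.
With doubled water-vapor: g' = 0.8896, ΔT' = 2.76/(1−0.8896) = 25.0000 K.
Change = 25.0000 − 6.2670 = 18.73 K.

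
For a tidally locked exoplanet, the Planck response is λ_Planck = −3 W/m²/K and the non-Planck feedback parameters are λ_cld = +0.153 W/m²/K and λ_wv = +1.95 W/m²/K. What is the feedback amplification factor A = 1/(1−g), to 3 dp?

Convert to gains: g_cld = 0.153/3 = 0.051; g_wv = 1.95/3 = 0.65.
Total gain g = 0.701.
A = 1/(1 − 0.701) = 3.344.

3.344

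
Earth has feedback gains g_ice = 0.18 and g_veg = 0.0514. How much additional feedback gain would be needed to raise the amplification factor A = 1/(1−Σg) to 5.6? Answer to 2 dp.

0.59

Current total gain = 0.2314.
Target gain for A = 5.6: g* = 1 − 1/5.6 = 0.8214.
Additional gain needed = 0.8214 − 0.2314 = 0.59.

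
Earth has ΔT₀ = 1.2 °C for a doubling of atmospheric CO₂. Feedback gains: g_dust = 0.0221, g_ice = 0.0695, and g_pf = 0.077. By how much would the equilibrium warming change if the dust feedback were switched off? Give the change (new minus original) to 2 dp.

Original: g = 0.1686, ΔT = 1.2/(1−0.1686) = 1.4433 °C.
Without dust: g' = 0.1465, ΔT' = 1.2/(1−0.1465) = 1.4060 °C.
Change = 1.4060 − 1.4433 = -0.04 °C.

-0.04 °C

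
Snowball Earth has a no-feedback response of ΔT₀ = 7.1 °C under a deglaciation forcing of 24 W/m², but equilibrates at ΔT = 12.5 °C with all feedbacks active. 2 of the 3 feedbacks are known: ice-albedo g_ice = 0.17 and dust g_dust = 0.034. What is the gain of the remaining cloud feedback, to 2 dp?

0.23

Amplification A = ΔT/ΔT₀ = 12.5/7.1 = 1.761.
Total gain g = 1 − 1/A = 1 − 1/1.761 = 0.4321.
Known gains sum to 0.17 + 0.034 = 0.204.
g_cld = 0.4321 − 0.204 = 0.23.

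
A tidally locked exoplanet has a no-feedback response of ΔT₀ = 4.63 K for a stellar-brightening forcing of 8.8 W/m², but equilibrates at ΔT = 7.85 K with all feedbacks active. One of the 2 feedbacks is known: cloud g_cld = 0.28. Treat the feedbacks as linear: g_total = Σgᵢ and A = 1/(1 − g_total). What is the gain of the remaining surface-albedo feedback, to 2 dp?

0.13

Amplification A = ΔT/ΔT₀ = 7.85/4.63 = 1.695.
Total gain g = 1 − 1/A = 1 − 1/1.695 = 0.41.
The known gain is 0.28.
g_alb = 0.41 − 0.28 = 0.13.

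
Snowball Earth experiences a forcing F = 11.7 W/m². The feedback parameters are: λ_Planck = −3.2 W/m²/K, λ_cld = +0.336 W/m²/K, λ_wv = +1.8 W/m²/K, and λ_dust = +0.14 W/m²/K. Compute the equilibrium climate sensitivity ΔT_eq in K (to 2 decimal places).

Net feedback parameter λ = (−3.2) + (+0.336) + (+1.8) + (+0.14) = -0.924 W/m²/K.
ΔT = −F/λ = −11.7/(-0.924) = 12.66 K.

12.66 K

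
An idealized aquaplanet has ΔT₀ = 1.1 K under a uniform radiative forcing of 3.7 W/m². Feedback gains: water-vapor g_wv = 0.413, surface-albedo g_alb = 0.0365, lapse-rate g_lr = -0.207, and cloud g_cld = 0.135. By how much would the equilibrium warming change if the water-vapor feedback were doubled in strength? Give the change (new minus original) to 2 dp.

3.48 K

Original: g = 0.3775, ΔT = 1.1/(1−0.3775) = 1.7671 K.
With doubled water-vapor: g' = 0.7905, ΔT' = 1.1/(1−0.7905) = 5.2506 K.
Change = 5.2506 − 1.7671 = 3.48 K.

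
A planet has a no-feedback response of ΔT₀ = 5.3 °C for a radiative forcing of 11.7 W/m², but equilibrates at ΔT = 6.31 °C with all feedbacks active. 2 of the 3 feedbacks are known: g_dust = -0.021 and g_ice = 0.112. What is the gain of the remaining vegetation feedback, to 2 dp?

0.07

Amplification A = ΔT/ΔT₀ = 6.31/5.3 = 1.191.
Total gain g = 1 − 1/A = 1 − 1/1.191 = 0.1604.
Known gains sum to -0.021 + 0.112 = 0.091.
g_veg = 0.1604 − 0.091 = 0.07.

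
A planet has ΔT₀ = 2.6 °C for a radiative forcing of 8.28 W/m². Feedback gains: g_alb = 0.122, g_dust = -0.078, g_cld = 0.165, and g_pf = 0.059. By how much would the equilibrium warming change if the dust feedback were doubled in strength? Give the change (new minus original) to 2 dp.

Original: g = 0.268, ΔT = 2.6/(1−0.268) = 3.5519 °C.
With doubled dust: g' = 0.19, ΔT' = 2.6/(1−0.19) = 3.2099 °C.
Change = 3.2099 − 3.5519 = -0.34 °C.

-0.34 °C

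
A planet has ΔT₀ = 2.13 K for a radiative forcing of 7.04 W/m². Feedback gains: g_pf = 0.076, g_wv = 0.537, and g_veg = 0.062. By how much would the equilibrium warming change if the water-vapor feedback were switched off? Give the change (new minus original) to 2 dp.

-4.08 K

Original: g = 0.675, ΔT = 2.13/(1−0.675) = 6.5538 K.
Without water-vapor: g' = 0.138, ΔT' = 2.13/(1−0.138) = 2.4710 K.
Change = 2.4710 − 6.5538 = -4.08 K.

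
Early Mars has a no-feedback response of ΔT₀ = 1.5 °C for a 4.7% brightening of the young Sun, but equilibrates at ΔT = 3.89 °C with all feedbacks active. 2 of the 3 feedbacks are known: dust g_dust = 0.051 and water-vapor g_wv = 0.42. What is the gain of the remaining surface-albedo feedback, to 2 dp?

Amplification A = ΔT/ΔT₀ = 3.89/1.5 = 2.593.
Total gain g = 1 − 1/A = 1 − 1/2.593 = 0.6143.
Known gains sum to 0.051 + 0.42 = 0.471.
g_alb = 0.6143 − 0.471 = 0.14.

0.14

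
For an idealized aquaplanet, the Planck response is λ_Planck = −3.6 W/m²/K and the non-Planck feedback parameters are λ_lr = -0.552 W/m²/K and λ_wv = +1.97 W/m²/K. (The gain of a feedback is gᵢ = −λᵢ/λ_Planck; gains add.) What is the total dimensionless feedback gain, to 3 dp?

Convert to gains: g_lr = -0.552/3.6 = -0.1533; g_wv = 1.97/3.6 = 0.5472.
Total gain g = 0.3939.

0.394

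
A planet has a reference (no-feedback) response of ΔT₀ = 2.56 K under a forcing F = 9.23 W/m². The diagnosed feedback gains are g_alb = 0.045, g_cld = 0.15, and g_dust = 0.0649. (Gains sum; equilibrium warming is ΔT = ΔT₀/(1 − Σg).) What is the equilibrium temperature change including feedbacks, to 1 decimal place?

3.5 K

Total gain g = 0.045 + 0.15 + 0.0649 = 0.2599.
Amplification A = 1/(1 − 0.2599) = 1.351.
ΔT = 2.56 × 1.351 = 3.5 K.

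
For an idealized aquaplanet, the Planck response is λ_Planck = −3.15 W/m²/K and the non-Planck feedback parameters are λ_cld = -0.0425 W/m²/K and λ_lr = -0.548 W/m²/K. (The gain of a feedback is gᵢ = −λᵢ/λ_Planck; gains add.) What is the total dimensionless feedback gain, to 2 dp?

Convert to gains: g_cld = -0.0425/3.15 = -0.01349; g_lr = -0.548/3.15 = -0.174.
Total gain g = -0.18749.

-0.19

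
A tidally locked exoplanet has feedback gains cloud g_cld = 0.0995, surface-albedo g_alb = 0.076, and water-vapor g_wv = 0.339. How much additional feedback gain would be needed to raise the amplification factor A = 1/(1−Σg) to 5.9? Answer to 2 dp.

Current total gain = 0.5145.
Target gain for A = 5.9: g* = 1 − 1/5.9 = 0.8305.
Additional gain needed = 0.8305 − 0.5145 = 0.32.

0.32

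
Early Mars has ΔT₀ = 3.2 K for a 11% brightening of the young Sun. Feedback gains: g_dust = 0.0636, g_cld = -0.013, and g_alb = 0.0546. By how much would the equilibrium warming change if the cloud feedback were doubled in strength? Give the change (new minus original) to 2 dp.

-0.05 K

Original: g = 0.1052, ΔT = 3.2/(1−0.1052) = 3.5762 K.
With doubled cloud: g' = 0.0922, ΔT' = 3.2/(1−0.0922) = 3.5250 K.
Change = 3.5250 − 3.5762 = -0.05 K.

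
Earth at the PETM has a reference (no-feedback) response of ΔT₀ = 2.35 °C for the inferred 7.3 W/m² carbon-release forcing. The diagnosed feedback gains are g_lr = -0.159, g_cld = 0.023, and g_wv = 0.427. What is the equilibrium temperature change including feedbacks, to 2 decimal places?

3.31 °C

Total gain g = -0.159 + 0.023 + 0.427 = 0.291.
Amplification A = 1/(1 − 0.291) = 1.41.
ΔT = 2.35 × 1.41 = 3.31 °C.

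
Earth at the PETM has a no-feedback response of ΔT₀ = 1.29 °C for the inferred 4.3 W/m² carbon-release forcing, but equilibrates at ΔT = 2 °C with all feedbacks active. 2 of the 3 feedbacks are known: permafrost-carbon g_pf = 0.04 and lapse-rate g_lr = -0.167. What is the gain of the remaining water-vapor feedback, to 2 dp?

Amplification A = ΔT/ΔT₀ = 2/1.29 = 1.55.
Total gain g = 1 − 1/A = 1 − 1/1.55 = 0.3548.
Known gains sum to 0.04 − 0.167 = -0.127.
g_wv = 0.3548 + 0.127 = 0.48.

0.48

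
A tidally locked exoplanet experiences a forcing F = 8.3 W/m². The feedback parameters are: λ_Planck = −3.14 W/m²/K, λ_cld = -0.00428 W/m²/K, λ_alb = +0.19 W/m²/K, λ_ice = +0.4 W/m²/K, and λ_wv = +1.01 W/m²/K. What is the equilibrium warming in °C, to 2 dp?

Net feedback parameter λ = (−3.14) + (-0.00428) + (+0.19) + (+0.4) + (+1.01) = -1.54428 W/m²/K.
ΔT = −F/λ = −8.3/(-1.54428) = 5.37 °C.

5.37 °C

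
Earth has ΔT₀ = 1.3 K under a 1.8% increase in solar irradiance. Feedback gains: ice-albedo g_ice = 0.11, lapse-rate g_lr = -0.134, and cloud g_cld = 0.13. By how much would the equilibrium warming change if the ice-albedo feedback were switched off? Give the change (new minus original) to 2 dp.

-0.16 K

Original: g = 0.106, ΔT = 1.3/(1−0.106) = 1.4541 K.
Without ice-albedo: g' = -0.004, ΔT' = 1.3/(1+0.004) = 1.2948 K.
Change = 1.2948 − 1.4541 = -0.16 K.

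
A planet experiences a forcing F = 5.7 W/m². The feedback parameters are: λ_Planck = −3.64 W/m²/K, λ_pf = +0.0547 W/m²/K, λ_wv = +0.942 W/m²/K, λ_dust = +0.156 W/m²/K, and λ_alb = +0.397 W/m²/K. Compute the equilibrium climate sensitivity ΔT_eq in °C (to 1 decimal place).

Net feedback parameter λ = (−3.64) + (+0.0547) + (+0.942) + (+0.156) + (+0.397) = -2.0903 W/m²/K.
ΔT = −F/λ = −5.7/(-2.0903) = 2.7 °C.

2.7 °C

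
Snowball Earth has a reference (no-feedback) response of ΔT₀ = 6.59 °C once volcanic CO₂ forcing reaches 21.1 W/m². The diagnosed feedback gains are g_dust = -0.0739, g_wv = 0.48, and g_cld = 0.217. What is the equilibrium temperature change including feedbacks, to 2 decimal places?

Total gain g = -0.0739 + 0.48 + 0.217 = 0.6231.
Amplification A = 1/(1 − 0.6231) = 2.653.
ΔT = 6.59 × 2.653 = 17.48 °C.

17.48 °C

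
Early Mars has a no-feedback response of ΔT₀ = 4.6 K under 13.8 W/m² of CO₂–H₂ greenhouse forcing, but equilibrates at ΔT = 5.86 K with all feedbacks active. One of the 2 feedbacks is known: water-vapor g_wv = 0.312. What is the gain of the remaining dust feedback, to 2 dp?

Amplification A = ΔT/ΔT₀ = 5.86/4.6 = 1.274.
Total gain g = 1 − 1/A = 1 − 1/1.274 = 0.2151.
The known gain is 0.312.
g_dust = 0.2151 − 0.312 = -0.10.

-0.10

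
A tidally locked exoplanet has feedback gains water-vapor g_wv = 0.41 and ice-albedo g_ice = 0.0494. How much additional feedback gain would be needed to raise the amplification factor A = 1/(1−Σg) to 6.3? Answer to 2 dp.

0.38

Current total gain = 0.4594.
Target gain for A = 6.3: g* = 1 − 1/6.3 = 0.8413.
Additional gain needed = 0.8413 − 0.4594 = 0.38.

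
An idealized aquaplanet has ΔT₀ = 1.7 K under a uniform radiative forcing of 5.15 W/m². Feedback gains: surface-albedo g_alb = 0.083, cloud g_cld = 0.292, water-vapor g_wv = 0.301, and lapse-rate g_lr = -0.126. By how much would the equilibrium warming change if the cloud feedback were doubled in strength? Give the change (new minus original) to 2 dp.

6.98 K

Original: g = 0.55, ΔT = 1.7/(1−0.55) = 3.7778 K.
With doubled cloud: g' = 0.842, ΔT' = 1.7/(1−0.842) = 10.7595 K.
Change = 10.7595 − 3.7778 = 6.98 K.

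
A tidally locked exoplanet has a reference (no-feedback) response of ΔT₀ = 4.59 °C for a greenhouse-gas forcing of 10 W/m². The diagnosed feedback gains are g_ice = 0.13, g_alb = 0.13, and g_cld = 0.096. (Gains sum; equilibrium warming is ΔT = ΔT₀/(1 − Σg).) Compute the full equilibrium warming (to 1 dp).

7.1 °C

Total gain g = 0.13 + 0.13 + 0.096 = 0.356.
Amplification A = 1/(1 − 0.356) = 1.553.
ΔT = 4.59 × 1.553 = 7.1 °C.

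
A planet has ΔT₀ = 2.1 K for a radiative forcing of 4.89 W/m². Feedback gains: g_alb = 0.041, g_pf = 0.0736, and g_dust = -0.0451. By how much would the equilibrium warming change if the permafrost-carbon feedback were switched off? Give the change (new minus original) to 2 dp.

Original: g = 0.0695, ΔT = 2.1/(1−0.0695) = 2.2569 K.
Without permafrost-carbon: g' = -0.0041, ΔT' = 2.1/(1+0.0041) = 2.0914 K.
Change = 2.0914 − 2.2569 = -0.17 K.

-0.17 K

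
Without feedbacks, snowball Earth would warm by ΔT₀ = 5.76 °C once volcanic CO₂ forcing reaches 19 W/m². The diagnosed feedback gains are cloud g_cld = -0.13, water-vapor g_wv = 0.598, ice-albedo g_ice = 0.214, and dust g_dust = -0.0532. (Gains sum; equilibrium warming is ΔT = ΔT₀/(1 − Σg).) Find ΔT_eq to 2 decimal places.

15.52 °C

Total gain g = -0.13 + 0.598 + 0.214 − 0.0532 = 0.6288.
Amplification A = 1/(1 − 0.6288) = 2.694.
ΔT = 5.76 × 2.694 = 15.52 °C.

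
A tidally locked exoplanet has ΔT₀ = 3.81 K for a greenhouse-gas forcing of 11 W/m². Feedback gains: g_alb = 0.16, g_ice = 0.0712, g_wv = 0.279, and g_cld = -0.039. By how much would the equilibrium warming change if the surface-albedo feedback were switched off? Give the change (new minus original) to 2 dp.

Original: g = 0.4712, ΔT = 3.81/(1−0.4712) = 7.2050 K.
Without surface-albedo: g' = 0.3112, ΔT' = 3.81/(1−0.3112) = 5.5314 K.
Change = 5.5314 − 7.2050 = -1.67 K.

-1.67 K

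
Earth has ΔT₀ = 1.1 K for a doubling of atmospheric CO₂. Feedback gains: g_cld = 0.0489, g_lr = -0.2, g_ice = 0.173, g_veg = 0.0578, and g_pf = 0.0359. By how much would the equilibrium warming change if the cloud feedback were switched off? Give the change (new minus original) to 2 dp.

-0.07 K

Original: g = 0.1156, ΔT = 1.1/(1−0.1156) = 1.2438 K.
Without cloud: g' = 0.0667, ΔT' = 1.1/(1−0.0667) = 1.1786 K.
Change = 1.1786 − 1.2438 = -0.07 K.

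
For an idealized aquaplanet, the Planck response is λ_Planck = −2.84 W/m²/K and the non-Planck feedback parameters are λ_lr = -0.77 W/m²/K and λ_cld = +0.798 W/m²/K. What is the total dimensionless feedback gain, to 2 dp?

Convert to gains: g_lr = -0.77/2.84 = -0.2711; g_cld = 0.798/2.84 = 0.281.
Total gain g = 0.0099.

0.01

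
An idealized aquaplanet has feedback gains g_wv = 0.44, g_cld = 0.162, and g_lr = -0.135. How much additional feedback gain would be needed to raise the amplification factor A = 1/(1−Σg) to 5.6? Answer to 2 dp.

Current total gain = 0.467.
Target gain for A = 5.6: g* = 1 − 1/5.6 = 0.8214.
Additional gain needed = 0.8214 − 0.467 = 0.35.

0.35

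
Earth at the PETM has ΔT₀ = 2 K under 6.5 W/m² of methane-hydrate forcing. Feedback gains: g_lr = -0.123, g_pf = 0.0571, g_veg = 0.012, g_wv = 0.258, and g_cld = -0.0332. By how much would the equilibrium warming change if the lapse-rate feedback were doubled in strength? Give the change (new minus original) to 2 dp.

Original: g = 0.1709, ΔT = 2/(1−0.1709) = 2.4123 K.
With doubled lapse-rate: g' = 0.0479, ΔT' = 2/(1−0.0479) = 2.1006 K.
Change = 2.1006 − 2.4123 = -0.31 K.

-0.31 K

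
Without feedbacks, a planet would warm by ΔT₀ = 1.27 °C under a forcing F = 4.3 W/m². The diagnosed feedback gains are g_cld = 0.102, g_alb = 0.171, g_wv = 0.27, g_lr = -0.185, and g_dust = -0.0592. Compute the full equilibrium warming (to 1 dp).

1.8 °C

Total gain g = 0.102 + 0.171 + 0.27 − 0.185 − 0.0592 = 0.2988.
Amplification A = 1/(1 − 0.2988) = 1.426.
ΔT = 1.27 × 1.426 = 1.8 °C.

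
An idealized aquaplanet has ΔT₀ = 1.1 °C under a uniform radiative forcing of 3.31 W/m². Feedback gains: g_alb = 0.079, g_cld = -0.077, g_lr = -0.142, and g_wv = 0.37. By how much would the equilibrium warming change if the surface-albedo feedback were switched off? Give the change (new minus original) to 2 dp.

-0.13 °C

Original: g = 0.23, ΔT = 1.1/(1−0.23) = 1.4286 °C.
Without surface-albedo: g' = 0.151, ΔT' = 1.1/(1−0.151) = 1.2956 °C.
Change = 1.2956 − 1.4286 = -0.13 °C.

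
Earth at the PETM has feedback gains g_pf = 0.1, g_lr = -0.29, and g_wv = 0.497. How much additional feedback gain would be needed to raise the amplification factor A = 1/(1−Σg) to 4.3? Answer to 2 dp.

Current total gain = 0.307.
Target gain for A = 4.3: g* = 1 − 1/4.3 = 0.7674.
Additional gain needed = 0.7674 − 0.307 = 0.46.

0.46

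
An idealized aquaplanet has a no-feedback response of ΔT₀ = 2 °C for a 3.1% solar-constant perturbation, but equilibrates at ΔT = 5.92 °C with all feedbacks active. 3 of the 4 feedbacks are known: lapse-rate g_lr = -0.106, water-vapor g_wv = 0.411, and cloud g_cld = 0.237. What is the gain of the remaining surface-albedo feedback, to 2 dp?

0.12

Amplification A = ΔT/ΔT₀ = 5.92/2 = 2.96.
Total gain g = 1 − 1/A = 1 − 1/2.96 = 0.6622.
Known gains sum to -0.106 + 0.411 + 0.237 = 0.542.
g_alb = 0.6622 − 0.542 = 0.12.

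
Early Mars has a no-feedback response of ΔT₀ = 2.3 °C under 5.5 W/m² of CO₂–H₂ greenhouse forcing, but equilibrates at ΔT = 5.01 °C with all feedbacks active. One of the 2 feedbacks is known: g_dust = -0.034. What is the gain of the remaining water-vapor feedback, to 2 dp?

0.57

Amplification A = ΔT/ΔT₀ = 5.01/2.3 = 2.178.
Total gain g = 1 − 1/A = 1 − 1/2.178 = 0.5409.
The known gain is -0.034.
g_wv = 0.5409 + 0.034 = 0.57.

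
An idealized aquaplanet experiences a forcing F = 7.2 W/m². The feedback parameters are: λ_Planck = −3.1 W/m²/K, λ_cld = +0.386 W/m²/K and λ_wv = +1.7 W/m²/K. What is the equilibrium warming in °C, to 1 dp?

7.1 °C

Net feedback parameter λ = (−3.1) + (+0.386) + (+1.7) = -1.014 W/m²/K.
ΔT = −F/λ = −7.2/(-1.014) = 7.1 °C.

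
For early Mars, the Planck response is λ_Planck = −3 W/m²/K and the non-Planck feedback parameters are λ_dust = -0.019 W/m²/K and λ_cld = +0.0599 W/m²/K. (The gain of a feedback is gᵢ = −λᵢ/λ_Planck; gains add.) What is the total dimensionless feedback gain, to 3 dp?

0.014

Convert to gains: g_dust = -0.019/3 = -0.006333; g_cld = 0.0599/3 = 0.01997.
Total gain g = 0.013637.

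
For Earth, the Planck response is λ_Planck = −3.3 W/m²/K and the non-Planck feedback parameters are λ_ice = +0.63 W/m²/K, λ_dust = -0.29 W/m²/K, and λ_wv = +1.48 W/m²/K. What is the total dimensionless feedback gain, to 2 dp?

0.55

Convert to gains: g_ice = 0.63/3.3 = 0.1909; g_dust = -0.29/3.3 = -0.08788; g_wv = 1.48/3.3 = 0.4485.
Total gain g = 0.55152.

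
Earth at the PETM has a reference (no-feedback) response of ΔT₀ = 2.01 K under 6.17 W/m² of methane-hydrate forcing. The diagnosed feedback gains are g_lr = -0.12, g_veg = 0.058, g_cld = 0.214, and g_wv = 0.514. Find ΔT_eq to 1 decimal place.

Total gain g = -0.12 + 0.058 + 0.214 + 0.514 = 0.666.
Amplification A = 1/(1 − 0.666) = 2.994.
ΔT = 2.01 × 2.994 = 6.0 K.

6.0 K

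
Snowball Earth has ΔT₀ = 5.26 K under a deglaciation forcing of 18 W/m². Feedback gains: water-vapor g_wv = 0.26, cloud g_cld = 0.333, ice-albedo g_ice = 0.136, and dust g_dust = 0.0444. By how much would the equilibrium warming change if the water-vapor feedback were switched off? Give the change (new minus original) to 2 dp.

-12.40 K

Original: g = 0.7734, ΔT = 5.26/(1−0.7734) = 23.2127 K.
Without water-vapor: g' = 0.5134, ΔT' = 5.26/(1−0.5134) = 10.8097 K.
Change = 10.8097 − 23.2127 = -12.40 K.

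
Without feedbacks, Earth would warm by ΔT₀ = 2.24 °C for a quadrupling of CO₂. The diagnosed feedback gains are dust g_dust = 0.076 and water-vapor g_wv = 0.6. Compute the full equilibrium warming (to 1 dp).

Total gain g = 0.076 + 0.6 = 0.676.
Amplification A = 1/(1 − 0.676) = 3.086.
ΔT = 2.24 × 3.086 = 6.9 °C.

6.9 °C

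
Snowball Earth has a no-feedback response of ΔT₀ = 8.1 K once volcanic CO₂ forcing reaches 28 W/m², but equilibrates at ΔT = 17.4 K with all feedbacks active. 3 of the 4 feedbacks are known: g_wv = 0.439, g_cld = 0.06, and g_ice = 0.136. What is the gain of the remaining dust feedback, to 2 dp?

-0.10

Amplification A = ΔT/ΔT₀ = 17.4/8.1 = 2.148.
Total gain g = 1 − 1/A = 1 − 1/2.148 = 0.5345.
Known gains sum to 0.439 + 0.06 + 0.136 = 0.635.
g_dust = 0.5345 − 0.635 = -0.10.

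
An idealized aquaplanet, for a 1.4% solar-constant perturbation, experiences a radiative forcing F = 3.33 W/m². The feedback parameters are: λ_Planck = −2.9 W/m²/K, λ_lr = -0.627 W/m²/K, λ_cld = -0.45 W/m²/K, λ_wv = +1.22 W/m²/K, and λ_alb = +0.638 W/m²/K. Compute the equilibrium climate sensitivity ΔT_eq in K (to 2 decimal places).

Net feedback parameter λ = (−2.9) + (-0.627) + (-0.45) + (+1.22) + (+0.638) = -2.119 W/m²/K.
ΔT = −F/λ = −3.33/(-2.119) = 1.57 K.

1.57 K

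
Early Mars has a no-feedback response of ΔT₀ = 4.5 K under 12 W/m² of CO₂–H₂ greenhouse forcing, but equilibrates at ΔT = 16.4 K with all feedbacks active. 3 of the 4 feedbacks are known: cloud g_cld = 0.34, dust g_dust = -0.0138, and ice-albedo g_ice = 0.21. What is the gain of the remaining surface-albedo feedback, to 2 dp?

Amplification A = ΔT/ΔT₀ = 16.4/4.5 = 3.644.
Total gain g = 1 − 1/A = 1 − 1/3.644 = 0.7256.
Known gains sum to 0.34 − 0.0138 + 0.21 = 0.5362.
g_alb = 0.7256 − 0.5362 = 0.19.

0.19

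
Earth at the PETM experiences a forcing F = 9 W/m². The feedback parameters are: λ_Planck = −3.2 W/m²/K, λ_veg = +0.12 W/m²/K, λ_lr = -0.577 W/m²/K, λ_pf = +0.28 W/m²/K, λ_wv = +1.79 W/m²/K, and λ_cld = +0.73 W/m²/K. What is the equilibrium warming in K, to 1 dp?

10.5 K

Net feedback parameter λ = (−3.2) + (+0.12) + (-0.577) + (+0.28) + (+1.79) + (+0.73) = -0.857 W/m²/K.
ΔT = −F/λ = −9/(-0.857) = 10.5 K.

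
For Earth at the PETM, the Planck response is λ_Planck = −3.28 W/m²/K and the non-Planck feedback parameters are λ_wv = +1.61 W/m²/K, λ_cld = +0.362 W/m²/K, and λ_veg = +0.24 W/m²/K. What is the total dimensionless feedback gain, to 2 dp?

Convert to gains: g_wv = 1.61/3.28 = 0.4909; g_cld = 0.362/3.28 = 0.1104; g_veg = 0.24/3.28 = 0.07317.
Total gain g = 0.67447.

0.67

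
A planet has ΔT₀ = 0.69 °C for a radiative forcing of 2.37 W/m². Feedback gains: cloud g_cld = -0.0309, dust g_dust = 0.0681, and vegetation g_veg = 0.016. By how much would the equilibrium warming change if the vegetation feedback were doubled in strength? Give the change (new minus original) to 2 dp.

Original: g = 0.0532, ΔT = 0.69/(1−0.0532) = 0.7288 °C.
With doubled vegetation: g' = 0.0692, ΔT' = 0.69/(1−0.0692) = 0.7413 °C.
Change = 0.7413 − 0.7288 = 0.01 °C.

0.01 °C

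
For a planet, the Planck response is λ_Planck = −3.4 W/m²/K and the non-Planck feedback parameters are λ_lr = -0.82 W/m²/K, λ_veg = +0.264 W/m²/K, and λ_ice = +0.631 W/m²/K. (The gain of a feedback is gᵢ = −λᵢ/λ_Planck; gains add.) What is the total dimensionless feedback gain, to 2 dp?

Convert to gains: g_lr = -0.82/3.4 = -0.2412; g_veg = 0.264/3.4 = 0.07765; g_ice = 0.631/3.4 = 0.1856.
Total gain g = 0.02205.

0.02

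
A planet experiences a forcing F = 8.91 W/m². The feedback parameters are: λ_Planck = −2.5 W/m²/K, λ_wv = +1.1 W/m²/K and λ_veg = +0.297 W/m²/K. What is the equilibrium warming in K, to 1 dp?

8.1 K

Net feedback parameter λ = (−2.5) + (+1.1) + (+0.297) = -1.103 W/m²/K.
ΔT = −F/λ = −8.91/(-1.103) = 8.1 K.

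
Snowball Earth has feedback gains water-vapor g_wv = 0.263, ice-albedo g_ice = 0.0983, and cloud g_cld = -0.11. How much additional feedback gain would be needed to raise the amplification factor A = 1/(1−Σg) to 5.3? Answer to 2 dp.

0.56

Current total gain = 0.2513.
Target gain for A = 5.3: g* = 1 − 1/5.3 = 0.8113.
Additional gain needed = 0.8113 − 0.2513 = 0.56.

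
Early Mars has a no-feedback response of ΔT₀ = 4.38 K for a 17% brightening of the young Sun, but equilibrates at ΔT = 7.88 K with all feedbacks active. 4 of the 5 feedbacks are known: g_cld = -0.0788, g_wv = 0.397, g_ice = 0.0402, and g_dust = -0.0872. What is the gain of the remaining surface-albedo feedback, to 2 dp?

0.17

Amplification A = ΔT/ΔT₀ = 7.88/4.38 = 1.799.
Total gain g = 1 − 1/A = 1 − 1/1.799 = 0.4441.
Known gains sum to -0.0788 + 0.397 + 0.0402 − 0.0872 = 0.2712.
g_alb = 0.4441 − 0.2712 = 0.17.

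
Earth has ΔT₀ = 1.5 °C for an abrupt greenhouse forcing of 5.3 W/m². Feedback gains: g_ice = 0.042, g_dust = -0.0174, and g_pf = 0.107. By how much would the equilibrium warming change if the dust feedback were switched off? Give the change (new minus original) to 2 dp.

Original: g = 0.1316, ΔT = 1.5/(1−0.1316) = 1.7273 °C.
Without dust: g' = 0.149, ΔT' = 1.5/(1−0.149) = 1.7626 °C.
Change = 1.7626 − 1.7273 = 0.04 °C.

0.04 °C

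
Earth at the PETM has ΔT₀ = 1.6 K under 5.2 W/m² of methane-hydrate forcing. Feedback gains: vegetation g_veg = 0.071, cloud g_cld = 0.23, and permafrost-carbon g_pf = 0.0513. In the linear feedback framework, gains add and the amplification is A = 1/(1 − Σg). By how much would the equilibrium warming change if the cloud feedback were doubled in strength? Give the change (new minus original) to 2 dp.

Original: g = 0.3523, ΔT = 1.6/(1−0.3523) = 2.4703 K.
With doubled cloud: g' = 0.5823, ΔT' = 1.6/(1−0.5823) = 3.8305 K.
Change = 3.8305 − 2.4703 = 1.36 K.

1.36 K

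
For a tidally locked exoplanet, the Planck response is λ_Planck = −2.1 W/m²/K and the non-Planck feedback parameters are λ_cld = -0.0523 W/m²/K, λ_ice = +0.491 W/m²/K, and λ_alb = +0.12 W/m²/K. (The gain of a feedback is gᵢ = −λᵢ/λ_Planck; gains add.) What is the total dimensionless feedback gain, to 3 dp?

Convert to gains: g_cld = -0.0523/2.1 = -0.0249; g_ice = 0.491/2.1 = 0.2338; g_alb = 0.12/2.1 = 0.05714.
Total gain g = 0.26604.

0.266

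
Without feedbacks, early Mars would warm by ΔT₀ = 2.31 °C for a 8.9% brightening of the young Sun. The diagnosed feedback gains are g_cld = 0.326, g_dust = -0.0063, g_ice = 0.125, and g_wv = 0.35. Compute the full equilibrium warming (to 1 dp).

11.3 °C

Total gain g = 0.326 − 0.0063 + 0.125 + 0.35 = 0.7947.
Amplification A = 1/(1 − 0.7947) = 4.871.
ΔT = 2.31 × 4.871 = 11.3 °C.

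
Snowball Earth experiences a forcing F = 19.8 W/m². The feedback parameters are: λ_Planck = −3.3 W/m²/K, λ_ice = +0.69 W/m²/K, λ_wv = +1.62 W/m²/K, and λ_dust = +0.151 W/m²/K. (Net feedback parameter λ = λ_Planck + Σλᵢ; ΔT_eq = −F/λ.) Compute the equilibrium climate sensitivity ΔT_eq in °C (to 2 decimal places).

23.60 °C

Net feedback parameter λ = (−3.3) + (+0.69) + (+1.62) + (+0.151) = -0.839 W/m²/K.
ΔT = −F/λ = −19.8/(-0.839) = 23.60 °C.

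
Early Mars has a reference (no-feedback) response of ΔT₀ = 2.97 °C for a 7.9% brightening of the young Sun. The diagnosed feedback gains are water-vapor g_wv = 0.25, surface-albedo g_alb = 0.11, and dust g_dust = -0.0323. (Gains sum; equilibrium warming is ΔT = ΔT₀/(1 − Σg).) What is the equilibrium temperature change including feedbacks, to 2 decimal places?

4.42 °C

Total gain g = 0.25 + 0.11 − 0.0323 = 0.3277.
Amplification A = 1/(1 − 0.3277) = 1.487.
ΔT = 2.97 × 1.487 = 4.42 °C.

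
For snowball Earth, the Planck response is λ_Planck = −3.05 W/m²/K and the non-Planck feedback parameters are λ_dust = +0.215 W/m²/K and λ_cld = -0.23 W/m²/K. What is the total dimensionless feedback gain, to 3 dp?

-0.005

Convert to gains: g_dust = 0.215/3.05 = 0.07049; g_cld = -0.23/3.05 = -0.07541.
Total gain g = -0.00492.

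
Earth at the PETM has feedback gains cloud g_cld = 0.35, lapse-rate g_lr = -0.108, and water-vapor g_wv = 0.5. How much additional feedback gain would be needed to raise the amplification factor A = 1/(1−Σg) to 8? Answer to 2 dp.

0.13

Current total gain = 0.742.
Target gain for A = 8: g* = 1 − 1/8 = 0.875.
Additional gain needed = 0.875 − 0.742 = 0.13.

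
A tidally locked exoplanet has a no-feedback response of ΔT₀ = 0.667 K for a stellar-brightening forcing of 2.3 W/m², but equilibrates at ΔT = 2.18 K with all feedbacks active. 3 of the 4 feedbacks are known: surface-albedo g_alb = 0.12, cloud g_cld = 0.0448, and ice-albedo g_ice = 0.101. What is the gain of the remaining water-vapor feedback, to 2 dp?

0.43

Amplification A = ΔT/ΔT₀ = 2.18/0.667 = 3.268.
Total gain g = 1 − 1/A = 1 − 1/3.268 = 0.694.
Known gains sum to 0.12 + 0.0448 + 0.101 = 0.2658.
g_wv = 0.694 − 0.2658 = 0.43.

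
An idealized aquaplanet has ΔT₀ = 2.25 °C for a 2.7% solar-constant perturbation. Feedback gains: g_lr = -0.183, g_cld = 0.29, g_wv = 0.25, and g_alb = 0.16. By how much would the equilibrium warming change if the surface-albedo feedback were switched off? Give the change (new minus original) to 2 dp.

Original: g = 0.517, ΔT = 2.25/(1−0.517) = 4.6584 °C.
Without surface-albedo: g' = 0.357, ΔT' = 2.25/(1−0.357) = 3.4992 °C.
Change = 3.4992 − 4.6584 = -1.16 °C.

-1.16 °C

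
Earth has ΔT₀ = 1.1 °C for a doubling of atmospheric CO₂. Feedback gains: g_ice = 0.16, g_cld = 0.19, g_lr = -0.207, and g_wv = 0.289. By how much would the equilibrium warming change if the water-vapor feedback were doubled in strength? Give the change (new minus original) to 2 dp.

Original: g = 0.432, ΔT = 1.1/(1−0.432) = 1.9366 °C.
With doubled water-vapor: g' = 0.721, ΔT' = 1.1/(1−0.721) = 3.9427 °C.
Change = 3.9427 − 1.9366 = 2.01 °C.

2.01 °C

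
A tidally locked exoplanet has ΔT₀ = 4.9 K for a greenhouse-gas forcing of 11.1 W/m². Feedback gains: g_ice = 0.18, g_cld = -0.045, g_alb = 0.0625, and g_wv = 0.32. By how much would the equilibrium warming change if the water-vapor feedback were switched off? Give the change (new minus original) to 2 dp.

Original: g = 0.5175, ΔT = 4.9/(1−0.5175) = 10.1554 K.
Without water-vapor: g' = 0.1975, ΔT' = 4.9/(1−0.1975) = 6.1059 K.
Change = 6.1059 − 10.1554 = -4.05 K.

-4.05 K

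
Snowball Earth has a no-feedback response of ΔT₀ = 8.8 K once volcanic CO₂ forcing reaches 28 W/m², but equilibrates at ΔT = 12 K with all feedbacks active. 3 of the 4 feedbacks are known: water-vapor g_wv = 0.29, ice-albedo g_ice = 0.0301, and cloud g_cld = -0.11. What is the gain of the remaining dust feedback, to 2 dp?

Amplification A = ΔT/ΔT₀ = 12/8.8 = 1.364.
Total gain g = 1 − 1/A = 1 − 1/1.364 = 0.2669.
Known gains sum to 0.29 + 0.0301 − 0.11 = 0.2101.
g_dust = 0.2669 − 0.2101 = 0.06.

0.06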